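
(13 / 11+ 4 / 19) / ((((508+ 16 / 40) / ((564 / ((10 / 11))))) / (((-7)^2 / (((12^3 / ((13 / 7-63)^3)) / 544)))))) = -3038224244128 / 507129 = -5991028.41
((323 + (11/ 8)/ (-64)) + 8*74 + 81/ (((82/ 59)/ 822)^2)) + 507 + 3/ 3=24387341367237/ 860672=28335232.66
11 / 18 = 0.61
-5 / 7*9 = -45 / 7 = -6.43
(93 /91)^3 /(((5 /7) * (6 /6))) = 804357 /538265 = 1.49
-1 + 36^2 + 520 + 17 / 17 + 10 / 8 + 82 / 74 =269117 / 148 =1818.36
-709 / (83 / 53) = -37577 / 83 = -452.73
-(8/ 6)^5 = -1024/ 243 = -4.21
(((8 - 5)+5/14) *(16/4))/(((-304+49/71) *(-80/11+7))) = 73414/452235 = 0.16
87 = 87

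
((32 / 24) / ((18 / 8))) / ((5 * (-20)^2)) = 1 / 3375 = 0.00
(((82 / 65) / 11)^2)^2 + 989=989.00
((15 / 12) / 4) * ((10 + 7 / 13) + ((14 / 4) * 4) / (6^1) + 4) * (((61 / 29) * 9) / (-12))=-100345 / 12064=-8.32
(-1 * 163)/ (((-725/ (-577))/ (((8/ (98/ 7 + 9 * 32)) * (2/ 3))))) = -752408/ 328425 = -2.29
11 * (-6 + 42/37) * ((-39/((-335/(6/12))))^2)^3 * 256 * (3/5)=-16721070352272/52296252191453125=-0.00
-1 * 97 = -97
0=0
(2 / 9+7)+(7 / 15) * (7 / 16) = 7.43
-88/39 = -2.26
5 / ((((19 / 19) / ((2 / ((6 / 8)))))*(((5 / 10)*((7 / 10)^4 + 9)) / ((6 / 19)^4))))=345600000 / 12041790721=0.03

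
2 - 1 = 1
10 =10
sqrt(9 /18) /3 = sqrt(2) /6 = 0.24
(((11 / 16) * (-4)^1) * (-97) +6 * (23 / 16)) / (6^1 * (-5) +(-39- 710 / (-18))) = -19827 / 2128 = -9.32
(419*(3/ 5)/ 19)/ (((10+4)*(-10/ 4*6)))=-419/ 6650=-0.06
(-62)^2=3844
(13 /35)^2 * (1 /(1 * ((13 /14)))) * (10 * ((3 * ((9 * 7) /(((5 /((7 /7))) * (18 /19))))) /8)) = 741 /100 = 7.41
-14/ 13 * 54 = -756/ 13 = -58.15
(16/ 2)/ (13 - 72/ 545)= 4360/ 7013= 0.62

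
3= 3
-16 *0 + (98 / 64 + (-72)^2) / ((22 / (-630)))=-52270155 / 352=-148494.76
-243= -243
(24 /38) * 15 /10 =18 /19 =0.95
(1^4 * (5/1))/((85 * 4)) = 1/68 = 0.01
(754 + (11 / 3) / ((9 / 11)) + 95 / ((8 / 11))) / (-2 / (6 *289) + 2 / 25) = 1387539575 / 123048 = 11276.41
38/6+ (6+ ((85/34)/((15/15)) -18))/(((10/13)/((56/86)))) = -1102/645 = -1.71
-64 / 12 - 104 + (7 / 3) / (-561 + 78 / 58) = -5323643 / 48690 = -109.34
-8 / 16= -1 / 2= -0.50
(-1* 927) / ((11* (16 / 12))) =-2781 / 44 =-63.20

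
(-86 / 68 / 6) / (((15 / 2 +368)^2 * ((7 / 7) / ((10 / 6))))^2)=-4300 / 146006581752459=-0.00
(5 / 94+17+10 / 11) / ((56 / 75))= 1392975 / 57904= 24.06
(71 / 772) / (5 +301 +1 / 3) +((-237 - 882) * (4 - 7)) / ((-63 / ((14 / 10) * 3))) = -793893627 / 3547340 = -223.80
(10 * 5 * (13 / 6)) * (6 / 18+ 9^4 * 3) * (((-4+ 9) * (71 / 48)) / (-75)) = -136257875 / 648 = -210274.50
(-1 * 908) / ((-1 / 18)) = 16344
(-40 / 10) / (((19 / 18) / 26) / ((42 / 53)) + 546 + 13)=-78624 / 10988711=-0.01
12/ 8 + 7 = 17/ 2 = 8.50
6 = 6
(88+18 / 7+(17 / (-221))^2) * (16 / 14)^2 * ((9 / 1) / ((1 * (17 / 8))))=493761024 / 985439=501.06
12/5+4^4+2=1302/5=260.40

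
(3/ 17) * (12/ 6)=6/ 17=0.35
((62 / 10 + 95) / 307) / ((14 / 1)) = 253 / 10745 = 0.02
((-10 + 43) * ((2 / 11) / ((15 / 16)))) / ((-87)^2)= 32 / 37845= 0.00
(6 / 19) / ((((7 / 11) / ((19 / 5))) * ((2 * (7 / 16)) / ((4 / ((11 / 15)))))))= 576 / 49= 11.76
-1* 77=-77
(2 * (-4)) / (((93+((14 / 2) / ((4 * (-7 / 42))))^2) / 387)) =-4128 / 271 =-15.23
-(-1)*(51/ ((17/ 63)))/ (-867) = -63/ 289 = -0.22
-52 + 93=41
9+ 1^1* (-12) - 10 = -13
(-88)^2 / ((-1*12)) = -1936 / 3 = -645.33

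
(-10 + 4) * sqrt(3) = -6 * sqrt(3) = -10.39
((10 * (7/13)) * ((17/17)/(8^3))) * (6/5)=21/1664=0.01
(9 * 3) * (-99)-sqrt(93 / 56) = -2673-sqrt(1302) / 28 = -2674.29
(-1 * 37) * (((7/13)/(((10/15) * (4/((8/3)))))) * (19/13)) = -4921/169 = -29.12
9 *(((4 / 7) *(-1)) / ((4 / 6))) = -54 / 7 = -7.71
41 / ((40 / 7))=287 / 40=7.18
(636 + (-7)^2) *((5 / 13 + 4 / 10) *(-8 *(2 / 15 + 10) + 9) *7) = -17623543 / 65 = -271131.43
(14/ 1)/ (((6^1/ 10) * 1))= 70/ 3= 23.33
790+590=1380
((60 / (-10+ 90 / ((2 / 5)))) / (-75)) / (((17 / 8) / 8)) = -256 / 18275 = -0.01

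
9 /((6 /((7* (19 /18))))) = 133 /12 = 11.08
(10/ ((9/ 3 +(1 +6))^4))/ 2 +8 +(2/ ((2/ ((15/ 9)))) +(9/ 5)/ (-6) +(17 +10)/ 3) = 110203/ 6000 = 18.37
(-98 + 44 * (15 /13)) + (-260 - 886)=-15512 /13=-1193.23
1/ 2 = 0.50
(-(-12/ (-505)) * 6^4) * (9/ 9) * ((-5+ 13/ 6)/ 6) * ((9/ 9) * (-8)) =-116.34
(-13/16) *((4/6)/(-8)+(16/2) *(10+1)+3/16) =-54977/768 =-71.58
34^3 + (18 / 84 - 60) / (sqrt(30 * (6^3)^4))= 39304 - 31 * sqrt(30) / 725760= 39304.00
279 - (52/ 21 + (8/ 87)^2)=14650613/ 52983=276.52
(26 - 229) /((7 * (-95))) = 29 /95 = 0.31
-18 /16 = -1.12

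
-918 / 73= -12.58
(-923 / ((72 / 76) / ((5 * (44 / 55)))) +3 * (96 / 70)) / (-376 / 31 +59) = -38015114 / 457695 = -83.06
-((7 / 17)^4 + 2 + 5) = -587048 / 83521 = -7.03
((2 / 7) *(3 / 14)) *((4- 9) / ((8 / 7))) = -15 / 56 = -0.27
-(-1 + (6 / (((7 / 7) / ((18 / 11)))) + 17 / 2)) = -381 / 22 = -17.32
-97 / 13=-7.46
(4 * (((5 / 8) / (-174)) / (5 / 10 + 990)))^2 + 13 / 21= 73551495133 / 118813953636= 0.62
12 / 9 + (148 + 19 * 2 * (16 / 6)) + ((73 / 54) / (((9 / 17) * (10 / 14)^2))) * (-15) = 142231 / 810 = 175.59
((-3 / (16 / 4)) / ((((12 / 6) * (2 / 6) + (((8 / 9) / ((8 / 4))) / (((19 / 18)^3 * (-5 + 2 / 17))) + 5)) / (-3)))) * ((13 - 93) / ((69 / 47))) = -21.94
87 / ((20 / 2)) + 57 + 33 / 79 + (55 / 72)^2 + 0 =136582811 / 2047680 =66.70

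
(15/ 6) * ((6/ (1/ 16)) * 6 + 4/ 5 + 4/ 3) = 4336/ 3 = 1445.33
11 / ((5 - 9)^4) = 11 / 256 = 0.04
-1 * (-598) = 598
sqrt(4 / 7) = 2 * sqrt(7) / 7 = 0.76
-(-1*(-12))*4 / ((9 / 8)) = -128 / 3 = -42.67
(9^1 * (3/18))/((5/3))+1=19/10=1.90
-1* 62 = -62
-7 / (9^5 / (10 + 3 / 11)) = -791 / 649539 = -0.00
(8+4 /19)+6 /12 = 331 /38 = 8.71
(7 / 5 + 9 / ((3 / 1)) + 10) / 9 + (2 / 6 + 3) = 74 / 15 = 4.93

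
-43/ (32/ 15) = -645/ 32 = -20.16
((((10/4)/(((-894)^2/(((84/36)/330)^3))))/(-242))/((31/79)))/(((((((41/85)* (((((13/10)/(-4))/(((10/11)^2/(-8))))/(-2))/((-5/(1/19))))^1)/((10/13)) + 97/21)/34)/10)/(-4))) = 6509546181250/1902987010038687582241683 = 0.00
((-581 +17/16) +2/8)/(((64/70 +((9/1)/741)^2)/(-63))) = 1247717937375/31241648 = 39937.65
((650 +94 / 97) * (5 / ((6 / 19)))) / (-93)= -333260 / 3007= -110.83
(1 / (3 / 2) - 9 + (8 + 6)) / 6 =17 / 18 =0.94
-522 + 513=-9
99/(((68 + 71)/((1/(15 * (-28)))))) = -33/19460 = -0.00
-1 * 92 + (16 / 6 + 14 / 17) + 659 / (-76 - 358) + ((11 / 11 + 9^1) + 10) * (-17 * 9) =-69722725 / 22134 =-3150.03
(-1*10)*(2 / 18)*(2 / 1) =-2.22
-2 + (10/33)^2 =-2078/1089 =-1.91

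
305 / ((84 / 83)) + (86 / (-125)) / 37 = 117074651 / 388500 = 301.35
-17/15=-1.13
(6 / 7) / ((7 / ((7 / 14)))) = 3 / 49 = 0.06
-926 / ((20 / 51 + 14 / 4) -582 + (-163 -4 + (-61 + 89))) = 94452 / 73145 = 1.29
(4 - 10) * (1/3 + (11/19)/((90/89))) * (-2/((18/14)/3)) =21686/855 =25.36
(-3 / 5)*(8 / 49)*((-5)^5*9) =135000 / 49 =2755.10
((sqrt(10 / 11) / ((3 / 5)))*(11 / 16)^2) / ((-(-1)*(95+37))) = 0.01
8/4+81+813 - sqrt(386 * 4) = 896 - 2 * sqrt(386) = 856.71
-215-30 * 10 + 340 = -175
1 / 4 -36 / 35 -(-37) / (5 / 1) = 927 / 140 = 6.62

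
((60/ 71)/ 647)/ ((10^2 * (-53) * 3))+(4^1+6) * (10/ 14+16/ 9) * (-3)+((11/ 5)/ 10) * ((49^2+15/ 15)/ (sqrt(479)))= -19112088871/ 255639405+13211 * sqrt(479)/ 11975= -50.62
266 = 266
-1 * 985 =-985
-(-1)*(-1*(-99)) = 99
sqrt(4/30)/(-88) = -sqrt(30)/1320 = -0.00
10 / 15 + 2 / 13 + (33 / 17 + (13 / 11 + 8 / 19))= 604784 / 138567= 4.36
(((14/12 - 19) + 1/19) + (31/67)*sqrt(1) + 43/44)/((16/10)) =-13729165/1344288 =-10.21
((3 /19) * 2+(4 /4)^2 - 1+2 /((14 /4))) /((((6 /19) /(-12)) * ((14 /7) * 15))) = -118 /105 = -1.12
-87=-87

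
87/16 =5.44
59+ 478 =537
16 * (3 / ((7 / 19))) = 912 / 7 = 130.29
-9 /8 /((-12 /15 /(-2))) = -45 /16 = -2.81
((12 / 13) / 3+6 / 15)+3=241 / 65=3.71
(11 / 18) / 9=11 / 162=0.07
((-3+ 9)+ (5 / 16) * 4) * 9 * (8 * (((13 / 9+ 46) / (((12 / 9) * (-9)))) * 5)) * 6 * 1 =-61915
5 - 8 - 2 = -5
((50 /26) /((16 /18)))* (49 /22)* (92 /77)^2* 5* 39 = 1785375 /1331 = 1341.38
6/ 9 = 2/ 3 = 0.67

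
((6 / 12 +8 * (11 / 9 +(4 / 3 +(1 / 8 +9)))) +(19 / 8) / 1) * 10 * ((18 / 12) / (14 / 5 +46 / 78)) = 2253875 / 5288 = 426.22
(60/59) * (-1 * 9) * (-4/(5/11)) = 4752/59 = 80.54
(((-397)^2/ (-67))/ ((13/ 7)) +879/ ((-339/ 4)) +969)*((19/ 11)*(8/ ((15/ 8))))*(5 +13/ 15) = -294930040832/ 22145175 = -13318.03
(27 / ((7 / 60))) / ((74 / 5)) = 15.64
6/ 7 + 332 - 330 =20/ 7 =2.86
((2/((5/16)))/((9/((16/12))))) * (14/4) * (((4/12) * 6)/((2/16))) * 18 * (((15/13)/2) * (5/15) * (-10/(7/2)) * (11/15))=-385.09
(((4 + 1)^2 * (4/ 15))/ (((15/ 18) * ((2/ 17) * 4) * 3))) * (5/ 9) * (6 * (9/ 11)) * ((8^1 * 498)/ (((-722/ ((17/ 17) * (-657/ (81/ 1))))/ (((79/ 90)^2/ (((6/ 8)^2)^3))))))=10532318789632/ 3517253685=2994.47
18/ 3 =6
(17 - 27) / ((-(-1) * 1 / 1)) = -10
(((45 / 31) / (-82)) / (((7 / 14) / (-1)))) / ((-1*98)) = -45 / 124558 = -0.00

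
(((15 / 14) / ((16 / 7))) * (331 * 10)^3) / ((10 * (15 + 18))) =4533086375 / 88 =51512345.17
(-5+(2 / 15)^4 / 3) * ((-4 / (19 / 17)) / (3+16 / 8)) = 51636412 / 14428125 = 3.58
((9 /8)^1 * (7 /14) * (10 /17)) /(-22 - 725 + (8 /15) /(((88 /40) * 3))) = -891 /2011304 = -0.00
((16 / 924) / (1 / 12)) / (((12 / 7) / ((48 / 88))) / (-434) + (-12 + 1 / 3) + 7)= -10416 / 234289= -0.04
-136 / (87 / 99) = -4488 / 29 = -154.76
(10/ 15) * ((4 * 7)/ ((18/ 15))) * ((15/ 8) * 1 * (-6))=-175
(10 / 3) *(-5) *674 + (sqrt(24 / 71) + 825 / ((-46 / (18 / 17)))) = -13198975 / 1173 + 2 *sqrt(426) / 71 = -11251.74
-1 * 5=-5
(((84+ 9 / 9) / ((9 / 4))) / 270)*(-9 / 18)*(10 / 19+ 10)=-3400 / 4617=-0.74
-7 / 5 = -1.40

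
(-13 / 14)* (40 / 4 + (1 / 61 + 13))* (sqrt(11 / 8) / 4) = -4563* sqrt(22) / 3416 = -6.27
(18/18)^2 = 1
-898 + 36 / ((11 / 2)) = -9806 / 11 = -891.45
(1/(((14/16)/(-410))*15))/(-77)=656/1617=0.41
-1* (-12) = 12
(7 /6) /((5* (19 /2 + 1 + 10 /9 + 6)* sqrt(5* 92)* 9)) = 7* sqrt(115) /1093650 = 0.00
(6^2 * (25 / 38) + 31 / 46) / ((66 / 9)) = 63867 / 19228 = 3.32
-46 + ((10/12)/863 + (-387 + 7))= -2205823/5178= -426.00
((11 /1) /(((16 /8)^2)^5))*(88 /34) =121 /4352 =0.03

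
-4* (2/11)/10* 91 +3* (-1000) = -165364/55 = -3006.62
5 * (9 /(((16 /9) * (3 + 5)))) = 405 /128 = 3.16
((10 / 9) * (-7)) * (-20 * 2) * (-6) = -5600 / 3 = -1866.67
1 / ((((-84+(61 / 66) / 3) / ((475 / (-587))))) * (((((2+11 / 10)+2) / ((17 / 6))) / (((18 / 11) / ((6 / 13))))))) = 185250 / 9727177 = 0.02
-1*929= -929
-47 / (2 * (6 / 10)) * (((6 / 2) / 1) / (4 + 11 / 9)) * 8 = -180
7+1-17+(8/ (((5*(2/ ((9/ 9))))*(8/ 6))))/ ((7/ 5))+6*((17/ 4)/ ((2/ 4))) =297/ 7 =42.43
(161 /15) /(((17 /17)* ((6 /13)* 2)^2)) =27209 /2160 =12.60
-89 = -89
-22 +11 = -11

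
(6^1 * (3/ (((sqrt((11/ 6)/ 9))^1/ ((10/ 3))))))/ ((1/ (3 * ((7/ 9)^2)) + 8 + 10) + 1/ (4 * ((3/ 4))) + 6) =5.34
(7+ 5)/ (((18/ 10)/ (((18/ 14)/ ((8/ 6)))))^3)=10125/ 5488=1.84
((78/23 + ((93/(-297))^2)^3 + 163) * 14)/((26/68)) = 1715058913506930040/281502564670899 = 6092.52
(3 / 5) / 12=1 / 20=0.05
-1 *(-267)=267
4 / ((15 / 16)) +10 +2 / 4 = 443 / 30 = 14.77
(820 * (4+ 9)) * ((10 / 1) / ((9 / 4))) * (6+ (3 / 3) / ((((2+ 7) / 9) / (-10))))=-1705600 / 9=-189511.11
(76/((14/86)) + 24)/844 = 859/1477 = 0.58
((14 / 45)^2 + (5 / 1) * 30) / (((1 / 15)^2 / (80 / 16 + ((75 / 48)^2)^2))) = 36387655255 / 98304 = 370154.37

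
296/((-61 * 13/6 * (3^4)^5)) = -0.00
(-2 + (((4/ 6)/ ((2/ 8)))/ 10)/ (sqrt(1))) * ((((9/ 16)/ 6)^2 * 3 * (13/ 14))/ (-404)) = 1521/ 14479360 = 0.00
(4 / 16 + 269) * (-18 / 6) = -3231 / 4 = -807.75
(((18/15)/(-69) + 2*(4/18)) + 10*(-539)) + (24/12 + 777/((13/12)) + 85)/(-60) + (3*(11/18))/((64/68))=-2325466993/430560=-5401.03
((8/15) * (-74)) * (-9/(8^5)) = 111/10240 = 0.01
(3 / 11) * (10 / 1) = 2.73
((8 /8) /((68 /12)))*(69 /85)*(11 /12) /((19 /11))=8349 /109820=0.08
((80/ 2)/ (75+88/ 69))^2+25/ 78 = 1286652025/ 2160535182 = 0.60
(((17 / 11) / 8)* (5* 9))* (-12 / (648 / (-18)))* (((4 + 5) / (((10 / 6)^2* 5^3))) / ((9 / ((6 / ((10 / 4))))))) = 1377 / 68750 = 0.02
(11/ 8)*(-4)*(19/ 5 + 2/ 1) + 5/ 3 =-907/ 30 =-30.23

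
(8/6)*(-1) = -4/3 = -1.33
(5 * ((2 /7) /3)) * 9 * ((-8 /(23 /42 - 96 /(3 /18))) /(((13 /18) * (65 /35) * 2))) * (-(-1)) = 90720 /4084561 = 0.02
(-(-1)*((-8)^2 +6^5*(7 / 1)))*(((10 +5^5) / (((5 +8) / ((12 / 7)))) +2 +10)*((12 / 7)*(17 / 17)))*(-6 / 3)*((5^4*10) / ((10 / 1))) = -2434210560000 / 49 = -49677766530.61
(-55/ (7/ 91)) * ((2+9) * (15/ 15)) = -7865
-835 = -835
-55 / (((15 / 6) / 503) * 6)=-5533 / 3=-1844.33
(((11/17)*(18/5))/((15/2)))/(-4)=-33/425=-0.08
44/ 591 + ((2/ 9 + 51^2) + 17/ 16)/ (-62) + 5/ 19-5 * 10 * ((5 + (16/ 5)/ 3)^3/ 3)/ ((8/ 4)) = -2860661111371/ 1503787680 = -1902.30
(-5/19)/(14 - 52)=0.01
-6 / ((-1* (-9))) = -2 / 3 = -0.67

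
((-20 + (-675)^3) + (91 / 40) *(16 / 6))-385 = -4613209109 / 15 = -307547273.93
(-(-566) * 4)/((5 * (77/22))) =4528/35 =129.37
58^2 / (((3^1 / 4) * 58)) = 232 / 3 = 77.33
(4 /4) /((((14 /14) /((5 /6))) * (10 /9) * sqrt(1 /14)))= 3 * sqrt(14) /4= 2.81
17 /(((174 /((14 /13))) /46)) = 5474 /1131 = 4.84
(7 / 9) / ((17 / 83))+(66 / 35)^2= 1378193 / 187425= 7.35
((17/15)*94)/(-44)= -799/330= -2.42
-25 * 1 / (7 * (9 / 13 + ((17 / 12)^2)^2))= -6739200 / 8906779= -0.76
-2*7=-14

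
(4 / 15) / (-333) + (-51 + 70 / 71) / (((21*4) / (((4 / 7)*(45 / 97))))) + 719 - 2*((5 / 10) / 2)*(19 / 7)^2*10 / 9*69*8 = -2596672985612 / 1685627685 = -1540.48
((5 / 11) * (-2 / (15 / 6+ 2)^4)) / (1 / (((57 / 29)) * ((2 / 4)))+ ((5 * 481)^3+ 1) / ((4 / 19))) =-1216 / 36242251266233133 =-0.00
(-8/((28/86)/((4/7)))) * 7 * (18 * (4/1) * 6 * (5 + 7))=-3566592/7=-509513.14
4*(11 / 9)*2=88 / 9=9.78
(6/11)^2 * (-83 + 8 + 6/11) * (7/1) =-206388/1331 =-155.06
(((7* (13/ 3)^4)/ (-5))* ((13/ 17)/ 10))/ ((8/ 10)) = -2599051/ 55080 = -47.19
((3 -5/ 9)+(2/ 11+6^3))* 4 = 86576/ 99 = 874.51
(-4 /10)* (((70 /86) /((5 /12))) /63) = -0.01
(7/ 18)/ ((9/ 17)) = 119/ 162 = 0.73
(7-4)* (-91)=-273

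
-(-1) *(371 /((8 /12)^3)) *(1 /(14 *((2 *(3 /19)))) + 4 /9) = 26871 /32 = 839.72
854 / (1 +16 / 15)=12810 / 31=413.23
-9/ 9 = -1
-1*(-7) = 7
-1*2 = -2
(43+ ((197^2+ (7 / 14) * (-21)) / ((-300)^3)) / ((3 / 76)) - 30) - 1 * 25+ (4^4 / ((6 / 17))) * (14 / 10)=40638925657 / 40500000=1003.43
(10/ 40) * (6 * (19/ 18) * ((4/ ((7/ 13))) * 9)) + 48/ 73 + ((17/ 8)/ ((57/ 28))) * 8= 3345689/ 29127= 114.87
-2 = -2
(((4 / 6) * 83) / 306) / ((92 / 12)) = 83 / 3519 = 0.02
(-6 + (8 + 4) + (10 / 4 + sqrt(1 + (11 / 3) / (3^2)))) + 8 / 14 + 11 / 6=sqrt(114) / 9 + 229 / 21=12.09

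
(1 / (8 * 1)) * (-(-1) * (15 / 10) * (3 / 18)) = 1 / 32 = 0.03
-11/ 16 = -0.69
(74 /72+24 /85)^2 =16072081 /9363600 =1.72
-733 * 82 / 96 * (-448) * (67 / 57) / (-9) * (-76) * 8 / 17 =1804141696 / 1377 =1310197.31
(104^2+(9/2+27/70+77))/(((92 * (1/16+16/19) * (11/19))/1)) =550779144/2435125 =226.18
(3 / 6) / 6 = 1 / 12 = 0.08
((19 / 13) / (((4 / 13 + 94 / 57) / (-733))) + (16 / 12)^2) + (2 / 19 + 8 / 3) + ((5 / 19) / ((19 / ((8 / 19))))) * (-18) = -48606627209 / 89509950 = -543.03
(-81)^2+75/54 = 118123/18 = 6562.39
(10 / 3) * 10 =100 / 3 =33.33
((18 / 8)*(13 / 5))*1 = 117 / 20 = 5.85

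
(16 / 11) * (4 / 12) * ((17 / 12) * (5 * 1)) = 340 / 99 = 3.43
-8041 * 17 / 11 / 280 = -12427 / 280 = -44.38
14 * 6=84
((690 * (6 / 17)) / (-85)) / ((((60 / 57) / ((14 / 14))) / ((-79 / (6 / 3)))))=310707 / 2890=107.51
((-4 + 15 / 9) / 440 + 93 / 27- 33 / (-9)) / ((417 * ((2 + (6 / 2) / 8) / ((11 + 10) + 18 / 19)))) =1481 / 9405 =0.16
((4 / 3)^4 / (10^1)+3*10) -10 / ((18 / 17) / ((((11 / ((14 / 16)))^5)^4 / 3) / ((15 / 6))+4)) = -395570247554766839847867295380092486816782 / 32315867850532860405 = -12240743444810325040933.86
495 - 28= 467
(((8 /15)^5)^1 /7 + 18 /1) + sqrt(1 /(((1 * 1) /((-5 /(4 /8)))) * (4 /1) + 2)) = sqrt(10) /4 + 95714018 /5315625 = 18.80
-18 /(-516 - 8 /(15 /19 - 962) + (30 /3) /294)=6903414 /197881631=0.03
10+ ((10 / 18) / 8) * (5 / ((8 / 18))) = 345 / 32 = 10.78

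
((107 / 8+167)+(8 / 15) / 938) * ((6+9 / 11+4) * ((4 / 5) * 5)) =15688739 / 2010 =7805.34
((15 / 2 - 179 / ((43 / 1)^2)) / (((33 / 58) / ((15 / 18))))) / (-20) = -793933 / 1464408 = -0.54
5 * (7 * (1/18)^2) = 0.11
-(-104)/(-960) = -13/120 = -0.11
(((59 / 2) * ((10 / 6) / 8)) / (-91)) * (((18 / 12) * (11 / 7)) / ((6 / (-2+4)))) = -3245 / 61152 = -0.05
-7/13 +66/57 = 0.62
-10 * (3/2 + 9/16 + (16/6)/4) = -655/24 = -27.29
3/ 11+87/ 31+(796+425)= 417411/ 341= 1224.08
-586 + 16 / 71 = -41590 / 71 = -585.77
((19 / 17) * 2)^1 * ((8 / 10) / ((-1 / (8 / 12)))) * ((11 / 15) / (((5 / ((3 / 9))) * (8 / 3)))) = -418 / 19125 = -0.02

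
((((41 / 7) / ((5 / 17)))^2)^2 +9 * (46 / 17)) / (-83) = -4012797794927 / 2117381875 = -1895.17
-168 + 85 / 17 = -163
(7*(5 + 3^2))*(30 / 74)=1470 / 37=39.73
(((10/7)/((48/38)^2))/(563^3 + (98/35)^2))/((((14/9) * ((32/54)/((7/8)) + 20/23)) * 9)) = 54625/235774088960256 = 0.00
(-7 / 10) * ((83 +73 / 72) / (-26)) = 42343 / 18720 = 2.26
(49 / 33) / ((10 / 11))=49 / 30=1.63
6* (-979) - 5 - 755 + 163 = -6471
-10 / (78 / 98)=-490 / 39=-12.56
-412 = -412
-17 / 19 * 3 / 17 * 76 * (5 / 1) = -60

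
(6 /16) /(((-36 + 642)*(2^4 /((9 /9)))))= 0.00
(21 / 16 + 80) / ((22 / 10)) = 6505 / 176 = 36.96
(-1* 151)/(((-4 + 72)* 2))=-151/136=-1.11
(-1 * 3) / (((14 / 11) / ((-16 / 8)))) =33 / 7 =4.71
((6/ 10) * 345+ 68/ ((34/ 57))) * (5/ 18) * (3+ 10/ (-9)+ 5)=16585/ 27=614.26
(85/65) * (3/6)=17/26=0.65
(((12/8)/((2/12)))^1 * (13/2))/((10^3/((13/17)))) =1521/34000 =0.04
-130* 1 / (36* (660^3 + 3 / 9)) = -65 / 5174928006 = -0.00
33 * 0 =0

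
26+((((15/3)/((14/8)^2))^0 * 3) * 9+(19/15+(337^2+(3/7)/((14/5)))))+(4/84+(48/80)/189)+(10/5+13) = 113638.47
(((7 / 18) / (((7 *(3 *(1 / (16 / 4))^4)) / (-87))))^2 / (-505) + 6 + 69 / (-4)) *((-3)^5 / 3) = 56956501 / 2020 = 28196.29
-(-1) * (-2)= -2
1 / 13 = 0.08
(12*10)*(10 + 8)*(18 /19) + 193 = 42547 /19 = 2239.32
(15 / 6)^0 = 1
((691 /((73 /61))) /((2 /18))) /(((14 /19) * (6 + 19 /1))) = 7207821 /25550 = 282.11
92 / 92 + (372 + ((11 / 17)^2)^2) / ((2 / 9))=279927119 / 167042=1675.79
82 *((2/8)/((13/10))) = 205/13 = 15.77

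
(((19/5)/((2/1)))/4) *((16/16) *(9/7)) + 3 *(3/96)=789/1120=0.70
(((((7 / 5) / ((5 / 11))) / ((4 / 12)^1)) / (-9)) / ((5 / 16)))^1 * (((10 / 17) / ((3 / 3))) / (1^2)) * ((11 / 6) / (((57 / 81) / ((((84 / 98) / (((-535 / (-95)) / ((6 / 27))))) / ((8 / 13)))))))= -12584 / 45475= -0.28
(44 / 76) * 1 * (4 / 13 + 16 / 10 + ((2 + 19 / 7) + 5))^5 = 45483085362374606848 / 370519086153125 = 122755.04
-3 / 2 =-1.50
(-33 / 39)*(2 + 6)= -6.77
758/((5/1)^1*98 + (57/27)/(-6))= 40932/26441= 1.55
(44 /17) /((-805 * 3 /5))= -44 /8211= -0.01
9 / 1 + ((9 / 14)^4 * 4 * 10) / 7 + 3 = 436173 / 33614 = 12.98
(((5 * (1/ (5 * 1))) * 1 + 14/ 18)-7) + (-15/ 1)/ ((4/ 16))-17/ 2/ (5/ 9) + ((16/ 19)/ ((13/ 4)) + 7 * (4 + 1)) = -1006199/ 22230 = -45.26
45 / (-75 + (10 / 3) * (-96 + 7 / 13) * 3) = -117 / 2677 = -0.04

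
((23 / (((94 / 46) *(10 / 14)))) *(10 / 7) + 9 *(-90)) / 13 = -37012 / 611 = -60.58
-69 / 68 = -1.01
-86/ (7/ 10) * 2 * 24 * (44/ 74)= -908160/ 259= -3506.41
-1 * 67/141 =-67/141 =-0.48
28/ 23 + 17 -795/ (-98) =59347/ 2254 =26.33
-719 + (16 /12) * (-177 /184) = -720.28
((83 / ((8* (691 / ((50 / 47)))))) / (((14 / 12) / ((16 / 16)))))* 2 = 6225 / 227339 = 0.03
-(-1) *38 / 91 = 38 / 91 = 0.42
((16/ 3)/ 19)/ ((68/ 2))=8/ 969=0.01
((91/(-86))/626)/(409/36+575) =-819/284106031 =-0.00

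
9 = 9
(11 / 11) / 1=1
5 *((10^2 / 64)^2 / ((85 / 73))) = 45625 / 4352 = 10.48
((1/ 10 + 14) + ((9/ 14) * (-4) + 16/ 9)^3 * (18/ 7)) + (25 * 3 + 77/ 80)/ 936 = 4173254593/ 323616384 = 12.90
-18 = -18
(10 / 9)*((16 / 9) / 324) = 40 / 6561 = 0.01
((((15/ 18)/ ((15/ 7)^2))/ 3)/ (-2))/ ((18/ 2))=-49/ 14580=-0.00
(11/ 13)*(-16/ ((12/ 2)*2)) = -44/ 39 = -1.13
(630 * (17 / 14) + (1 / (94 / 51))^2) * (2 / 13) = 6762141 / 57434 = 117.74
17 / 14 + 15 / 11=397 / 154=2.58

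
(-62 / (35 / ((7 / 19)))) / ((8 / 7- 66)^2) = -1519 / 9790510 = -0.00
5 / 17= 0.29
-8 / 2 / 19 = -0.21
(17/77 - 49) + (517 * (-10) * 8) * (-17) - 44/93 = 5034689624/7161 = 703070.75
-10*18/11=-180/11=-16.36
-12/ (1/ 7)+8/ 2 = -80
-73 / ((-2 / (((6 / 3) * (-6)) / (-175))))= 438 / 175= 2.50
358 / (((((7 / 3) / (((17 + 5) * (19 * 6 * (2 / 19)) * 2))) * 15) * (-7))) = -189024 / 245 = -771.53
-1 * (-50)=50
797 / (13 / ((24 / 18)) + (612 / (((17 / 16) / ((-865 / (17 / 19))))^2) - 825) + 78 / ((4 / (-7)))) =15662644 / 9957287766609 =0.00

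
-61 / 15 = -4.07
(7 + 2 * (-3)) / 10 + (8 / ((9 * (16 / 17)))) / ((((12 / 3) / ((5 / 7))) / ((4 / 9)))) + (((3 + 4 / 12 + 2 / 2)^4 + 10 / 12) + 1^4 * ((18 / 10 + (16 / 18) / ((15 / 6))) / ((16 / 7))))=5360891 / 15120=354.56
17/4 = 4.25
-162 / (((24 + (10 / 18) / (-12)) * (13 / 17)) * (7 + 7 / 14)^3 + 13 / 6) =-264384 / 12615161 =-0.02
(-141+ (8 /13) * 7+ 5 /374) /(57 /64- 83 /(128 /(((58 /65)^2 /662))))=-285948549900 /1861661483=-153.60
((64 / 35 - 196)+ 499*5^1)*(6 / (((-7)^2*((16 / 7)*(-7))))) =-241587 / 13720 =-17.61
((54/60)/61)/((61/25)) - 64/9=-475883/66978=-7.11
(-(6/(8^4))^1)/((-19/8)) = 3/4864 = 0.00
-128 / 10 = -64 / 5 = -12.80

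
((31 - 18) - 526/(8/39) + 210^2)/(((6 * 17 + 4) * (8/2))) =166195/1696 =97.99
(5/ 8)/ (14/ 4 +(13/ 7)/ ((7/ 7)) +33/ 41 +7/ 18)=12915/ 135368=0.10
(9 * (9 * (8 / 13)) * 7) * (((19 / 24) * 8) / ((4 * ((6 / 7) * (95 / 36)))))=244.25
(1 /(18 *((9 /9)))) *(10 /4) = 5 /36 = 0.14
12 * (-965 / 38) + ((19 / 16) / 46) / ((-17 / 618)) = -36333789 / 118864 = -305.68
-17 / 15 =-1.13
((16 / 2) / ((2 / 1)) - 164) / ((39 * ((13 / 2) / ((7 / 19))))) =-2240 / 9633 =-0.23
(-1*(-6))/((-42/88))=-88/7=-12.57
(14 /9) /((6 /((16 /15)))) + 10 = 10.28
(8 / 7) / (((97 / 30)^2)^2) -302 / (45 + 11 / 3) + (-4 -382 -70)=-20908992251547 / 45238462591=-462.20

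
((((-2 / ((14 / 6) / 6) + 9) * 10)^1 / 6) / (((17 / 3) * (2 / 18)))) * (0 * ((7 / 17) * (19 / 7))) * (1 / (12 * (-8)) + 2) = 0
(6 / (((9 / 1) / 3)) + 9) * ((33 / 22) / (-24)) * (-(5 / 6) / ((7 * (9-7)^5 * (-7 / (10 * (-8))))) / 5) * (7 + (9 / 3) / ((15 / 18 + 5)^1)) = 2893 / 65856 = 0.04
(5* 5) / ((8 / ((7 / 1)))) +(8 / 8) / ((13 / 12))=22.80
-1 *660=-660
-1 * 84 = -84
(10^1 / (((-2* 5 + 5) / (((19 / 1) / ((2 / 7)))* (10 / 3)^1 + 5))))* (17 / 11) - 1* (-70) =-20810 / 33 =-630.61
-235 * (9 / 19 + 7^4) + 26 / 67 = -564345.93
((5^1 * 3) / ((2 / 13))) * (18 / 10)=351 / 2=175.50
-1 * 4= -4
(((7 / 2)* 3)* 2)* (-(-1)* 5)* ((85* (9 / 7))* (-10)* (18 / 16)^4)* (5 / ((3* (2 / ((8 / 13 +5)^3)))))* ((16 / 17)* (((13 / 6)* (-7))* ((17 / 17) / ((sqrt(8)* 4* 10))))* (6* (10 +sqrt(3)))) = 20099681728875* sqrt(2)* (sqrt(3) +10) / 1384448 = 240880400.88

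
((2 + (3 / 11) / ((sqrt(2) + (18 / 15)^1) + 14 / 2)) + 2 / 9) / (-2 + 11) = 0.25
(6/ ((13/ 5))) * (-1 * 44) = -1320/ 13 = -101.54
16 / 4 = 4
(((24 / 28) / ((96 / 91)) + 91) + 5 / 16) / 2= 737 / 16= 46.06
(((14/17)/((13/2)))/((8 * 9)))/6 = 7/23868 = 0.00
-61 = -61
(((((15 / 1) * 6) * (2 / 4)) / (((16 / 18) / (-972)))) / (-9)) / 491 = 11.14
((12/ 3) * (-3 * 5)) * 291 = -17460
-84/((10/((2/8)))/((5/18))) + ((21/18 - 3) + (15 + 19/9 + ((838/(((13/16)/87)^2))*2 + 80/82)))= 4793350608065/249444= 19216139.13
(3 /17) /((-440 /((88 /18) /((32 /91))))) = -91 /16320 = -0.01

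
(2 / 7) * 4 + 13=99 / 7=14.14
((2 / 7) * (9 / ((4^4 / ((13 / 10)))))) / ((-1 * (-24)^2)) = -13 / 573440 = -0.00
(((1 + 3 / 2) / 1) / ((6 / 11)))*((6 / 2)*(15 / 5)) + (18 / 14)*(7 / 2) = 183 / 4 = 45.75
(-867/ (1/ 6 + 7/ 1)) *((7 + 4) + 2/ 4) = -59823/ 43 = -1391.23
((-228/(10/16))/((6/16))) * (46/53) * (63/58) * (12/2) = -42287616/7685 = -5502.62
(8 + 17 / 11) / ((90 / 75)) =175 / 22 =7.95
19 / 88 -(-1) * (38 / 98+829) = 3577251 / 4312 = 829.60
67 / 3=22.33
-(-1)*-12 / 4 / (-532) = 3 / 532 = 0.01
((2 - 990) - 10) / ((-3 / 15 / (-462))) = -2305380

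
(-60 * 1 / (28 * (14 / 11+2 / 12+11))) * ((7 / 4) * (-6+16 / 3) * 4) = 660 / 821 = 0.80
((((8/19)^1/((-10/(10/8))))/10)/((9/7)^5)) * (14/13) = -117649/72925515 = -0.00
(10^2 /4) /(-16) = -25 /16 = -1.56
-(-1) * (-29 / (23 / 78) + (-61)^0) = -2239 / 23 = -97.35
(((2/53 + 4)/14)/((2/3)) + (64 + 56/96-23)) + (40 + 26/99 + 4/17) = 206084327/2497572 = 82.51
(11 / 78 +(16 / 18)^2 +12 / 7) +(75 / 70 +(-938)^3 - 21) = -825293689.28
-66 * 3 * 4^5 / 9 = -22528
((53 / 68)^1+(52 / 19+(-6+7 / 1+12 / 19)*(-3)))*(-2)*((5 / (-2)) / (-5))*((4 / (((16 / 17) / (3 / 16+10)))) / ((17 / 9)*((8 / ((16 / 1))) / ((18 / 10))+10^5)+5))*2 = 1808811 / 2862360640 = 0.00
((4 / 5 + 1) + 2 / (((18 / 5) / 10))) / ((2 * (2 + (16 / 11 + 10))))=3641 / 13320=0.27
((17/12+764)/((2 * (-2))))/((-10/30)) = 9185/16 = 574.06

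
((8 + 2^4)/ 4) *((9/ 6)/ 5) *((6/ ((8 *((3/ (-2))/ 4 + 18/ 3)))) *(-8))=-48/ 25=-1.92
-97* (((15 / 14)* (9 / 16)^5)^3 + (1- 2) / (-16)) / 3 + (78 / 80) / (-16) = -99125889802619528927731 / 47454249129617821532160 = -2.09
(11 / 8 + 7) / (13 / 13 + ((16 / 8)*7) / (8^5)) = 137216 / 16391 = 8.37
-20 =-20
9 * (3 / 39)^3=9 / 2197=0.00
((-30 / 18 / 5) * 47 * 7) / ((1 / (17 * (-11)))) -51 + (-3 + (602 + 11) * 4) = 68717 / 3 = 22905.67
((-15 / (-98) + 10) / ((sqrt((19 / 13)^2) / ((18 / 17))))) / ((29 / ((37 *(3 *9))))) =116298585 / 458983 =253.38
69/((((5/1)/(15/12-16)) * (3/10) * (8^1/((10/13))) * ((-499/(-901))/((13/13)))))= -6113285/51896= -117.80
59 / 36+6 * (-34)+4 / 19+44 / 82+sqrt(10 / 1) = -5654063 / 28044+sqrt(10) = -198.45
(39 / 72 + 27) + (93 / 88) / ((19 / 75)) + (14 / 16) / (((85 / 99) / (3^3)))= 25253087 / 426360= 59.23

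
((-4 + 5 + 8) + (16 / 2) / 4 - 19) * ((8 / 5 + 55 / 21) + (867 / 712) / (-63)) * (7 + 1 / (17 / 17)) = -119608 / 445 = -268.78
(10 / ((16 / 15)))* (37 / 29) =2775 / 232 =11.96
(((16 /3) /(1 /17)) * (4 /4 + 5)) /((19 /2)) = 1088 /19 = 57.26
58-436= -378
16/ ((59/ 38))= 608/ 59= 10.31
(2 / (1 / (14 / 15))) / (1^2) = 28 / 15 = 1.87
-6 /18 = -1 /3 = -0.33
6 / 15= 2 / 5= 0.40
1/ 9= 0.11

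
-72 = -72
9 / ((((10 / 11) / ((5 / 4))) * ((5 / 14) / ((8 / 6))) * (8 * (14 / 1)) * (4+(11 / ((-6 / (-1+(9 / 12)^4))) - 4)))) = 288 / 875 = 0.33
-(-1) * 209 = 209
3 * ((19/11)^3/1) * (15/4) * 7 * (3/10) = 121.75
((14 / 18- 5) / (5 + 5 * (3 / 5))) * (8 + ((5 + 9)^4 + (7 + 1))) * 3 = -182552 / 3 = -60850.67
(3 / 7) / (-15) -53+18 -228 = -9206 / 35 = -263.03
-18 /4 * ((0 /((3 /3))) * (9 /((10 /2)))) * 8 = 0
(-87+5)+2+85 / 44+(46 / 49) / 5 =-839551 / 10780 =-77.88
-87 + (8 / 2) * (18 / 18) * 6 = -63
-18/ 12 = -3/ 2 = -1.50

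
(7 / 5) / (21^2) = 1 / 315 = 0.00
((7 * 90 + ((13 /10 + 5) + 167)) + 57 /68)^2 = 74751387649 /115600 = 646638.30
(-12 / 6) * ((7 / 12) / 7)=-1 / 6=-0.17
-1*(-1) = 1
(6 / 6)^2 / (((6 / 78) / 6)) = 78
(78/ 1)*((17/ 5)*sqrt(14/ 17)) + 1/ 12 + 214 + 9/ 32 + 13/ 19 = 392249/ 1824 + 78*sqrt(238)/ 5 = 455.71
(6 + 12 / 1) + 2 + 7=27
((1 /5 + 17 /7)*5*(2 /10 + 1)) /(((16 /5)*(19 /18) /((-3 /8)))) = -1863 /1064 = -1.75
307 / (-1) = -307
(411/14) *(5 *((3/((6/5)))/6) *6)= 366.96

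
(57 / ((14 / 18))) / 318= 0.23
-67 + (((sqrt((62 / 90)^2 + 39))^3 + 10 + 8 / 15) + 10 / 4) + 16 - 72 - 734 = -25319 / 30 + 639488*sqrt(1249) / 91125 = -595.95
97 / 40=2.42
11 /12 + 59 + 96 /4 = 1007 /12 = 83.92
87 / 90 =29 / 30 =0.97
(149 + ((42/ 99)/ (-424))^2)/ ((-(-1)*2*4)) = 7292658433/ 391552128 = 18.63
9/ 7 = 1.29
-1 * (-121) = 121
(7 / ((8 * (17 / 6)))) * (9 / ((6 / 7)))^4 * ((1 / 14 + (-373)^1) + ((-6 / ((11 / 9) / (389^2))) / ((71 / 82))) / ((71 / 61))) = -334027936211760189 / 120661376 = -2768308694.01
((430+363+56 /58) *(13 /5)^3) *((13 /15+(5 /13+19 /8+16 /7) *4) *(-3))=-8943747189 /10150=-881157.36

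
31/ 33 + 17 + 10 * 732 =242152/ 33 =7337.94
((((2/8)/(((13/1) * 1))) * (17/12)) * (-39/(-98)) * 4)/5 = 17/1960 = 0.01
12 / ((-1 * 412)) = -3 / 103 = -0.03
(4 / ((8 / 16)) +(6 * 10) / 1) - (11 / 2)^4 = -13553 / 16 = -847.06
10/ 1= 10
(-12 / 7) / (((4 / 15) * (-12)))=15 / 28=0.54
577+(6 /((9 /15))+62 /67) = 39391 /67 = 587.93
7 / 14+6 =13 / 2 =6.50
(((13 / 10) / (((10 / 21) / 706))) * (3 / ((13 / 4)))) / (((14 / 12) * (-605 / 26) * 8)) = -8.19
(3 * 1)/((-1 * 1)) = -3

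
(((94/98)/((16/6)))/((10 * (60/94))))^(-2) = 1536640000/4879681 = 314.91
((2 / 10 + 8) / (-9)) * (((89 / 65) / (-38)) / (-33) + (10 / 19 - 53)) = 175358681 / 3667950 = 47.81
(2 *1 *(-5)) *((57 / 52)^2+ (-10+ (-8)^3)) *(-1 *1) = -7041195 / 1352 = -5207.98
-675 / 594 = -25 / 22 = -1.14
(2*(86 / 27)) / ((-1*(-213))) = 172 / 5751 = 0.03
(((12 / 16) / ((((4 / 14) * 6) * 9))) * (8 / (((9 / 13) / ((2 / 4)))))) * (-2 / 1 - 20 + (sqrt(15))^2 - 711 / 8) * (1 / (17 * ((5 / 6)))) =-69797 / 36720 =-1.90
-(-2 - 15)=17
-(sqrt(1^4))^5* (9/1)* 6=-54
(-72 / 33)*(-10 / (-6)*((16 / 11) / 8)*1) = -80 / 121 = -0.66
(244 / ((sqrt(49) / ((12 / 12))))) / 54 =122 / 189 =0.65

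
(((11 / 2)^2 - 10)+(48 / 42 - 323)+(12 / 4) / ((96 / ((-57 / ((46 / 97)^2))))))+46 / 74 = -5417410955 / 17537408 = -308.91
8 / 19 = 0.42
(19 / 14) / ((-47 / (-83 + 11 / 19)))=783 / 329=2.38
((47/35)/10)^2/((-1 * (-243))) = 2209/29767500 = 0.00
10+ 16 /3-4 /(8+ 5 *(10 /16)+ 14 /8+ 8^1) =7586 /501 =15.14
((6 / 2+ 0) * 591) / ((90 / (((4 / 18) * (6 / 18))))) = 197 / 135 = 1.46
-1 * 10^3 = -1000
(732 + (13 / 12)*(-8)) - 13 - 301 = 1228 / 3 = 409.33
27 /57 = 9 /19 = 0.47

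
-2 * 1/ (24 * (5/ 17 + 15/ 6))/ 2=-17/ 1140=-0.01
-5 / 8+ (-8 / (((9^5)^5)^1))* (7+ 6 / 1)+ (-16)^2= 1466665588854454838857617875 / 5743183901534820710161992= 255.37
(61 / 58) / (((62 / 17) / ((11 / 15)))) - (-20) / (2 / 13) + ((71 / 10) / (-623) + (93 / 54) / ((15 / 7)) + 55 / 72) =79704045727 / 604883160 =131.77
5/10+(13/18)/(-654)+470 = 5538713/11772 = 470.50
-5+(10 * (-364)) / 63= -565 / 9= -62.78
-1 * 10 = -10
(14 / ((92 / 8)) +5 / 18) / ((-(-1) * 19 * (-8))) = -619 / 62928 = -0.01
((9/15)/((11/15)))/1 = 0.82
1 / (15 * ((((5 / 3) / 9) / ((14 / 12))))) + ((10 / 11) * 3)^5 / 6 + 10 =35.57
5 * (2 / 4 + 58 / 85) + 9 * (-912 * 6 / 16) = -104451 / 34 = -3072.09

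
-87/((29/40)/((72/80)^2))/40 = -243/100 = -2.43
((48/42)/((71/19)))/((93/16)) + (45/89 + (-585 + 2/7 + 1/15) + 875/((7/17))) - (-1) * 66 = 1573880568/979445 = 1606.91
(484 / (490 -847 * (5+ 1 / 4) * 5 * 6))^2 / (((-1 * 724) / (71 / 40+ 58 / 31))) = -132383922 / 1982448518684375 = -0.00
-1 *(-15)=15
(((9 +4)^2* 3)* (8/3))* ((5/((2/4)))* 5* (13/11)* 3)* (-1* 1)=-2636400/11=-239672.73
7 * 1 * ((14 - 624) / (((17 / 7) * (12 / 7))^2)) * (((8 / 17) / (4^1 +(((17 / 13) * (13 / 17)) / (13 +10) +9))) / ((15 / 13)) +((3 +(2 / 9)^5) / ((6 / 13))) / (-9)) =4800832587943301 / 28198472036400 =170.25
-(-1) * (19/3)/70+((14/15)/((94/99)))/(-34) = 1033/16779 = 0.06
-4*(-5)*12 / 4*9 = 540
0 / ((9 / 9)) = 0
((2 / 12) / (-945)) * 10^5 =-10000 / 567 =-17.64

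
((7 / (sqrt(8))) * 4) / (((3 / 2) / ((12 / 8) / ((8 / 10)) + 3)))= 32.17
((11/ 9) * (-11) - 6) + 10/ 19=-18.92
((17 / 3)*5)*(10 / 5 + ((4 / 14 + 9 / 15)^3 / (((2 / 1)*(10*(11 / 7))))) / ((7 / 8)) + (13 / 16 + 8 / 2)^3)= 18634102704449 / 5795328000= 3215.37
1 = 1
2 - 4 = -2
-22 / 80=-0.28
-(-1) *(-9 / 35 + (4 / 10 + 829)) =5804 / 7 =829.14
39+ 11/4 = 167/4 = 41.75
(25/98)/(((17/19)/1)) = 475/1666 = 0.29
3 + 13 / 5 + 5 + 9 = 19.60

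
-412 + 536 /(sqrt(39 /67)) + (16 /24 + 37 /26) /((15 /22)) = 293.60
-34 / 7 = -4.86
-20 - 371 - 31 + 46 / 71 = -29916 / 71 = -421.35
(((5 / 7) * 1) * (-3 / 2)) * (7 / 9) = -5 / 6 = -0.83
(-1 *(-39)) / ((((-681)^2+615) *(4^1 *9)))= 13 / 5572512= 0.00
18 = 18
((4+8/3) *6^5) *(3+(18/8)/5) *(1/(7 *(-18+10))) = -22356/7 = -3193.71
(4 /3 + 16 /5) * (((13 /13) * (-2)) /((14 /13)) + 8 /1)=2924 /105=27.85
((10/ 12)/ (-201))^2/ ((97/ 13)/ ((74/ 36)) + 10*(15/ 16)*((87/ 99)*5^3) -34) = 264550/ 15382522741689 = 0.00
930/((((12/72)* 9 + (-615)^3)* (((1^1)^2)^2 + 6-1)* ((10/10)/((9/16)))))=-465/1240577992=-0.00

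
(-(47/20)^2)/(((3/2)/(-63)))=46389/200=231.94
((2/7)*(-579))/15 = -386/35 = -11.03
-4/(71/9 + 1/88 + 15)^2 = -2509056/328950769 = -0.01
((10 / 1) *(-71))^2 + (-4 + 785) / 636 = 320608381 / 636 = 504101.23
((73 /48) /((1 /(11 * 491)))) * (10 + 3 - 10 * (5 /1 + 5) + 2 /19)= -713755.18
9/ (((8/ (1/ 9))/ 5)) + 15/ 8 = 5/ 2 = 2.50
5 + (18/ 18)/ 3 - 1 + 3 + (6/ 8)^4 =5875/ 768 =7.65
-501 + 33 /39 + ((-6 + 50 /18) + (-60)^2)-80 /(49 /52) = 17266225 /5733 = 3011.73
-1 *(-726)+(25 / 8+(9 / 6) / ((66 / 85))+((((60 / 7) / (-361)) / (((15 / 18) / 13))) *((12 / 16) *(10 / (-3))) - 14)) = 159662147 / 222376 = 717.98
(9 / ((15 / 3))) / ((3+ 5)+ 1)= 1 / 5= 0.20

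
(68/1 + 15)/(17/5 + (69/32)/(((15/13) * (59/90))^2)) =11556920/998161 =11.58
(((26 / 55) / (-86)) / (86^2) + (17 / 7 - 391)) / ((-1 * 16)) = 47576988891 / 1959052480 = 24.29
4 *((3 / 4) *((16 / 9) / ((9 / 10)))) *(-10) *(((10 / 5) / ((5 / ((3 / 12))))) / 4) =-40 / 27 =-1.48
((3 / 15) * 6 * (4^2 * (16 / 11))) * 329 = 505344 / 55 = 9188.07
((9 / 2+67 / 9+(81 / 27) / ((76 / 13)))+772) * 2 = 536569 / 342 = 1568.92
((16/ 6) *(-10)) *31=-826.67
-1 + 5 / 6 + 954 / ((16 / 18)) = 12877 / 12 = 1073.08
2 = 2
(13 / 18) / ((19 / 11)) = 143 / 342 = 0.42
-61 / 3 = -20.33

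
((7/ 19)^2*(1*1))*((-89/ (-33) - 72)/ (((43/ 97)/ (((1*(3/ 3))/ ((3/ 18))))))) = -21740222/ 170753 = -127.32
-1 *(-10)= 10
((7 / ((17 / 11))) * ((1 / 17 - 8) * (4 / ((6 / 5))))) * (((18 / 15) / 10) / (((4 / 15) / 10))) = -155925 / 289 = -539.53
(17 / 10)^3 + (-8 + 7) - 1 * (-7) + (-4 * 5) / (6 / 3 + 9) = 100043 / 11000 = 9.09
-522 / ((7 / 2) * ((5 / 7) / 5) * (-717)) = 1.46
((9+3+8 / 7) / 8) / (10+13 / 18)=207 / 1351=0.15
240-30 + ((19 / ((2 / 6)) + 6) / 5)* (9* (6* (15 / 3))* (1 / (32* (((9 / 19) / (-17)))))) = -57687 / 16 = -3605.44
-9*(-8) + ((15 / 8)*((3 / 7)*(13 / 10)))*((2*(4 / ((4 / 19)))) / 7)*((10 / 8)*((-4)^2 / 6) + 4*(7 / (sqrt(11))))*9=47457 / 196 + 20007*sqrt(11) / 154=673.01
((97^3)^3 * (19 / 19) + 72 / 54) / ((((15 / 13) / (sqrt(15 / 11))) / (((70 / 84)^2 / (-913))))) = -148245056437640217575 * sqrt(165) / 3253932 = -585212668420491.53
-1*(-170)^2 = -28900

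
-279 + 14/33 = -9193/33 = -278.58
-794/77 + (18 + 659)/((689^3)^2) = -84944611394705592505/8237701608806466797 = -10.31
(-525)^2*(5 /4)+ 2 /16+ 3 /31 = 344531.47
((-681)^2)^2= 215074265121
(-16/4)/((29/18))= -72/29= -2.48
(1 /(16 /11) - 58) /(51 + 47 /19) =-17423 /16256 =-1.07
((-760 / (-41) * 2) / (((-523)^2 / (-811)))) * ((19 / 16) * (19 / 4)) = -27813245 / 44858756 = -0.62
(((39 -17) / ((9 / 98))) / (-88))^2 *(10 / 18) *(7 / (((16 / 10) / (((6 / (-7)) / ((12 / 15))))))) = -300125 / 15552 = -19.30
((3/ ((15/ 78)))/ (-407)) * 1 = -78/ 2035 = -0.04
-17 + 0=-17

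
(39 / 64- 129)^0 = 1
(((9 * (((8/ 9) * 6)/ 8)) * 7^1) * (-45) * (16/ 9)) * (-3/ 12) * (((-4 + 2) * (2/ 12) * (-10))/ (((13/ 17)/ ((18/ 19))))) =856800/ 247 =3468.83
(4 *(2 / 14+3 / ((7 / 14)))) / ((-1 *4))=-43 / 7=-6.14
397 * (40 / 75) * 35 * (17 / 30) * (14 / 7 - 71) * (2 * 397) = -3451006664 / 15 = -230067110.93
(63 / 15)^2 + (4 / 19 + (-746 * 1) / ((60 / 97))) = -3386321 / 2850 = -1188.18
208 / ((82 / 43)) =4472 / 41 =109.07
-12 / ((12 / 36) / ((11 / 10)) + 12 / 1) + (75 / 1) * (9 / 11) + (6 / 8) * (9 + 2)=613077 / 8932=68.64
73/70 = 1.04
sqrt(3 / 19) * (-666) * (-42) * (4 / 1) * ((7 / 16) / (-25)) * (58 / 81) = -105154 * sqrt(57) / 1425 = -557.12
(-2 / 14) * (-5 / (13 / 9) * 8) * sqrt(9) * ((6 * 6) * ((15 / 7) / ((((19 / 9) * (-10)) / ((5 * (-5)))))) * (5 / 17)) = 65610000 / 205751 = 318.88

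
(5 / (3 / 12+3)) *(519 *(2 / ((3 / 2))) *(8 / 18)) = 55360 / 117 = 473.16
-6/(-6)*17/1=17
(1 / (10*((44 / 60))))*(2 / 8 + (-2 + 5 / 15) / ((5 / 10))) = -37 / 88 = -0.42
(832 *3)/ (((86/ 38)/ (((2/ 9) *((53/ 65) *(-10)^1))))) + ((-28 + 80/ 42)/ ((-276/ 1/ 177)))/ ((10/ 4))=-68942474/ 34615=-1991.69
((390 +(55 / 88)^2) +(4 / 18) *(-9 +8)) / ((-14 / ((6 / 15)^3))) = -224737 / 126000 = -1.78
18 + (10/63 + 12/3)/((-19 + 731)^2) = 287437379/15968736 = 18.00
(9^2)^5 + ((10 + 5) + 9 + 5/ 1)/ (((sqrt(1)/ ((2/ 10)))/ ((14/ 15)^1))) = 261508830481/ 75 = 3486784406.41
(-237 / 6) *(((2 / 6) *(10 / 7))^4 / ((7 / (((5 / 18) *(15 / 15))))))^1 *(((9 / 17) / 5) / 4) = -49375 / 23143239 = -0.00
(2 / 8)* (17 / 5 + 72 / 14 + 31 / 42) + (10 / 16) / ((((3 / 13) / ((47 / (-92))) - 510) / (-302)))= 29364161 / 10916010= 2.69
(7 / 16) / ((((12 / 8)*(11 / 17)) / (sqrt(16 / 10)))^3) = 275128*sqrt(10) / 898425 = 0.97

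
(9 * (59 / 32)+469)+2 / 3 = 486.26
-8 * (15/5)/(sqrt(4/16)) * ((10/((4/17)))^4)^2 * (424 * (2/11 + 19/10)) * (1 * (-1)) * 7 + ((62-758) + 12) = 138903135100762235529/44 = 3156889434108232625.66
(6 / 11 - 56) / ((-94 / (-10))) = -3050 / 517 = -5.90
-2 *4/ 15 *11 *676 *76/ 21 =-4521088/ 315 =-14352.66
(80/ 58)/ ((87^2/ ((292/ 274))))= 0.00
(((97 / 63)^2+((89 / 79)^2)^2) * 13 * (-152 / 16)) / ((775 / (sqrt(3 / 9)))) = -76014900432263 * sqrt(3) / 359428426211925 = -0.37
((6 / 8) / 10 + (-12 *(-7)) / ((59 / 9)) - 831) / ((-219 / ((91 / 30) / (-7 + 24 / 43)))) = -839444151 / 477215600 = -1.76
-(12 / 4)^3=-27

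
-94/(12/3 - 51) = 2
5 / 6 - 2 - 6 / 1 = -43 / 6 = -7.17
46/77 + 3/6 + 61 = 9563/154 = 62.10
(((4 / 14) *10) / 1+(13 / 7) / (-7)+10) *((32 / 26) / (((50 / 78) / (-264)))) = -7818624 / 1225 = -6382.55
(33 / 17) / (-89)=-33 / 1513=-0.02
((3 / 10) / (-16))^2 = 9 / 25600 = 0.00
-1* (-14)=14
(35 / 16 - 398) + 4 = -6269 / 16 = -391.81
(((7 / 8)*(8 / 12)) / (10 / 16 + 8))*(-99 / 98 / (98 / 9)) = -99 / 15778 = -0.01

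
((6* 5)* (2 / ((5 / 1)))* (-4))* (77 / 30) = -616 / 5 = -123.20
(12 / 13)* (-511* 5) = -30660 / 13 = -2358.46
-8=-8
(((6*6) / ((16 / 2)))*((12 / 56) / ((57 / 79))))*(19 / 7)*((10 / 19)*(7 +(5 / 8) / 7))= 1411335 / 104272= 13.54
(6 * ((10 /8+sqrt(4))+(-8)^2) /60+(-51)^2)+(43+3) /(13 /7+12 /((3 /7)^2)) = 147218639 /56440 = 2608.41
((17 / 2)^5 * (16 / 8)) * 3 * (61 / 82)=259833831 / 1312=198044.08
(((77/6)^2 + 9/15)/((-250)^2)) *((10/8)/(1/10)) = 29753/900000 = 0.03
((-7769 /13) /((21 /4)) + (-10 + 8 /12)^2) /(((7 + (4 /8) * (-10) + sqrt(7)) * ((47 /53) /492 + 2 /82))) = 380431456 /559377 -190215728 * sqrt(7) /559377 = -219.59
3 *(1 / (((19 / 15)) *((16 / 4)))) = 45 / 76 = 0.59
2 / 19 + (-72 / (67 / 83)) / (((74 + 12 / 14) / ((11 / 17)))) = -1887304 / 2834971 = -0.67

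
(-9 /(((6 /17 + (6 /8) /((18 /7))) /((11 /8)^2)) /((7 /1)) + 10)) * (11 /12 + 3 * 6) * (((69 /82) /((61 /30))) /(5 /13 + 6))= -395807847435 /360425532568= -1.10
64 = 64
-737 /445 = -1.66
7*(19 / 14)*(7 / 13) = 133 / 26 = 5.12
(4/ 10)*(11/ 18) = 11/ 45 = 0.24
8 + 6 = 14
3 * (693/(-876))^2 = 160083/85264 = 1.88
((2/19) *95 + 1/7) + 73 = 582/7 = 83.14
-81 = -81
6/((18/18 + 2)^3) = 2/9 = 0.22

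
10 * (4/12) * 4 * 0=0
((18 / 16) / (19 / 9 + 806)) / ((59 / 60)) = 1215 / 858214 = 0.00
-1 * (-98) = 98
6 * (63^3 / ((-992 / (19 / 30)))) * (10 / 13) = -4750893 / 6448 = -736.80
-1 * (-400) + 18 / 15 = 2006 / 5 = 401.20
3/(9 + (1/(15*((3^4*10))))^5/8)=6354664570822500000000/19063993712467500000001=0.33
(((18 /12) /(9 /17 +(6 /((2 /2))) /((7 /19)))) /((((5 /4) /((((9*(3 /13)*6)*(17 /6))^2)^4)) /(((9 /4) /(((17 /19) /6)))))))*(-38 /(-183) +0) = 89614695061111692849133806 /165948179226635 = 540016139247.45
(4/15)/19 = 4/285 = 0.01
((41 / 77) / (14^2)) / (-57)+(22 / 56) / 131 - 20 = -20.00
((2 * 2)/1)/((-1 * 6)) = -2/3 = -0.67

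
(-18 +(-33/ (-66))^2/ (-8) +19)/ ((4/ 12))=93/ 32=2.91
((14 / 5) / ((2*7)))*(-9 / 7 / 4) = -9 / 140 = -0.06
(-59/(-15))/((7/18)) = 354/35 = 10.11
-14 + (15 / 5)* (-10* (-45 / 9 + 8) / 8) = -101 / 4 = -25.25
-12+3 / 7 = -81 / 7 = -11.57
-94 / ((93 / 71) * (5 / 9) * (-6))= 3337 / 155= 21.53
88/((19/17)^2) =25432/361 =70.45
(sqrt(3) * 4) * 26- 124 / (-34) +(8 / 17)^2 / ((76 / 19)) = 1070 / 289 +104 * sqrt(3) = 183.84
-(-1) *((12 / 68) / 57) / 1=0.00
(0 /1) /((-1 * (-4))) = 0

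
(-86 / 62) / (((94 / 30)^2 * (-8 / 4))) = 9675 / 136958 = 0.07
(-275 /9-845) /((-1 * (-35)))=-1576 /63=-25.02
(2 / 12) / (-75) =-1 / 450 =-0.00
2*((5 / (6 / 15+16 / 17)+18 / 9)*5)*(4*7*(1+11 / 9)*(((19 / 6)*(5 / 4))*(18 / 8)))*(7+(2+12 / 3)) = 412659.72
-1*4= -4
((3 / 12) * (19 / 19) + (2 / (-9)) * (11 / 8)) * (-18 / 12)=1 / 12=0.08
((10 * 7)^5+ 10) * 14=23529800140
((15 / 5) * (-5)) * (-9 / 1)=135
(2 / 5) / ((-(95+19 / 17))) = -17 / 4085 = -0.00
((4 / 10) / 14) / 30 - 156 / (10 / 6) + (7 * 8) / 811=-79645469 / 851550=-93.53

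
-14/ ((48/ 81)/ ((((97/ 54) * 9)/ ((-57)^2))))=-0.12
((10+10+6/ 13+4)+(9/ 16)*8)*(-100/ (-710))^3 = 376500/ 4652843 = 0.08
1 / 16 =0.06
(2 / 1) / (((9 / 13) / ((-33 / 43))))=-286 / 129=-2.22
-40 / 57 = -0.70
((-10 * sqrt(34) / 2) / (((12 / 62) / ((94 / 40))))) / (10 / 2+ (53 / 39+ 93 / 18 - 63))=18941 * sqrt(34) / 16060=6.88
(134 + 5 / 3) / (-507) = -0.27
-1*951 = -951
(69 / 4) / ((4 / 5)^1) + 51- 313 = -3847 / 16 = -240.44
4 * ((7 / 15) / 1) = 28 / 15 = 1.87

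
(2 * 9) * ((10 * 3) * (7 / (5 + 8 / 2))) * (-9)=-3780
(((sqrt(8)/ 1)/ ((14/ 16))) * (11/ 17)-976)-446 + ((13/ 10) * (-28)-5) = -7317/ 5 + 176 * sqrt(2)/ 119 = -1461.31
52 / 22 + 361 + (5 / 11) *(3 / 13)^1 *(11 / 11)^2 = 51976 / 143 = 363.47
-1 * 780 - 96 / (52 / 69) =-11796 / 13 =-907.38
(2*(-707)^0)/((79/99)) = 198/79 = 2.51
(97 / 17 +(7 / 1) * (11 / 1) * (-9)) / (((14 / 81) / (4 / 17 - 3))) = 22240494 / 2023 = 10993.82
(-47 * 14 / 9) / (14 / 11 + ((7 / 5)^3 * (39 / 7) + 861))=-64625 / 775701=-0.08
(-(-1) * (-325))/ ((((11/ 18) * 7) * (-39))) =150/ 77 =1.95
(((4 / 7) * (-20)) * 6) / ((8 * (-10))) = 6 / 7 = 0.86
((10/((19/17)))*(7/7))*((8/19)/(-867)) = -80/18411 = -0.00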